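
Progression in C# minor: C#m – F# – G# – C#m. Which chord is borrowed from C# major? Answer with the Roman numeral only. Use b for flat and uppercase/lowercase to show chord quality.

IV

The diatonic triads in C# minor (with V from harmonic minor) are C#m, D#dim, E, F#m, G#, A, B. C#m and G# both belong to that set. F# (F#–A#–C#) doesn't fit — on degree 4 C# minor would have F#m (iv). F# is the degree-4 chord of C# major, so it is the borrowed IV.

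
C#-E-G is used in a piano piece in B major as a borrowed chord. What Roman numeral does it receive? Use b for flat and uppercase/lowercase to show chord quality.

The root C# is the diatonic 2nd degree of B major; the borrowing shows in the chord quality. C#–E–G is a diminished chord — the form found in B minor, not the diatonic ii (C#m). Borrowed into B major it is written ii°.

ii°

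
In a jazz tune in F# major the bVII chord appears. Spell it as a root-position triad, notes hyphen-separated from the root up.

E-G#-B

The root of bVII is the lowered 7th degree: E# becomes E. Building the major chord from the parallel minor on E: E–G#–B.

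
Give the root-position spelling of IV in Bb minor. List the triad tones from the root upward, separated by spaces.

Eb G Bb

The root, Eb, is scale degree 4 — the same note in Bb minor and Bb major; only the chord quality changes. Stacking thirds in Bb major on Eb gives Eb–G–Bb.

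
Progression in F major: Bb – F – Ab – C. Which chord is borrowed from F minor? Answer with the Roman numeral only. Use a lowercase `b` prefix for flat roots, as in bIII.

F major has the diatonic set F, Gm, Am, Bb, C, Dm, Edim. Bb, F and C are all diatonic. But Ab (Ab–C–Eb) is foreign: the diatonic iii on degree 3 is Am, whereas Ab comes from F minor. It is labeled bIII.

bIII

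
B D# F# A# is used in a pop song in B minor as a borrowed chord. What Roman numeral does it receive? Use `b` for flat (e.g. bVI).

B is scale degree 1 in B minor. Diatonically B minor has Bm (i) on that degree; B–D#–F#–A# is instead the major-seventh chord native to B major, so it takes the label Imaj7.

Imaj7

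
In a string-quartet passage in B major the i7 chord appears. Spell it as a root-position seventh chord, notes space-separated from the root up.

B D F# A

The root, B, is scale degree 1 — the same note in B major and B minor; only the chord quality changes. Building the minor-seventh chord from the parallel minor on B: B–D–F#–A.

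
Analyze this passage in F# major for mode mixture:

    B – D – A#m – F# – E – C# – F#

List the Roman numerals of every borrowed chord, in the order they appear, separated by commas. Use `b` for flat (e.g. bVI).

bVI, bVII

In F# major the diatonic chords are F#, G#m, A#m, B, C#, D#m, E#dim. Of the given chords, B, A#m, F# and C# are diatonic. D (D–F#–A) doesn't fit — on degree 6 F# major would have D#m (vi). D is the degree-6 chord of F# minor, so it is the borrowed bVI. E (E–G#–B) is not: scale degree 7 in F# major carries E#dim (vii°). In F# minor the chord on that degree is E, so here it functions as bVII, borrowed from the parallel minor.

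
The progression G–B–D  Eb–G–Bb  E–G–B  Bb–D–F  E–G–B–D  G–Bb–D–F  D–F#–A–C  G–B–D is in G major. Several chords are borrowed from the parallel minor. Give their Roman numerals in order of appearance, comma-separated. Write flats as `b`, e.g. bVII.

In G major the diatonic chords are G, Am, Bm, C, D, Em, F#dim. G–B–D = G, E–G–B = Em, E–G–B–D = Em7 and D–F#–A–C = D7 all belong to that set. But Eb–G–Bb is foreign: the diatonic vi on degree 6 is Em, whereas Eb comes from G minor. It is labeled bVI. Bb–D–F doesn't fit — on degree 3 G major would have Bm (iii). Bb is the degree-3 chord of G minor, so it is the borrowed bIII. G–Bb–D–F is not: scale degree 1 in G major carries G (I). In G minor the chord on that degree is Gm7, so here it functions as i7, borrowed from the parallel minor.

bVI, bIII, i7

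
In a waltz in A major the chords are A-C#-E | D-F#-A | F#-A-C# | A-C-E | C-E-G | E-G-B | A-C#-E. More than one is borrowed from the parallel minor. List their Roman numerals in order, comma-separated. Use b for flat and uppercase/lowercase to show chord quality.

i, bIII, v

The diatonic triads in A major are A, Bm, C#m, D, E, F#m, G#dim. Of the given chords, A–C#–E = A, D–F#–A = D and F#–A–C# = F#m are diatonic. But A–C–E is foreign: the diatonic I on degree 1 is A, whereas Am comes from A minor. It is labeled i. C–E–G doesn't fit — on degree 3 A major would have C#m (iii). C is the degree-3 chord of A minor, so it is the borrowed bIII. But E–G–B is foreign: the diatonic V on degree 5 is E, whereas Em comes from A minor. It is labeled v.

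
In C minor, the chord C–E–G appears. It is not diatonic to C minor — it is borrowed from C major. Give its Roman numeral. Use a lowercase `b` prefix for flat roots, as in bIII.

C is scale degree 1 in C minor. C–E–G is a major chord — the form found in C major, not the diatonic i (Cm). Borrowed into C minor it is written I.

I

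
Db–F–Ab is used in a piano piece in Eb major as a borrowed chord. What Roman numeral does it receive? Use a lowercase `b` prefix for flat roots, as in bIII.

bVII

In Eb major scale degree 7 is D; Db is its lowered form, from Eb minor. Diatonically Eb major has Ddim (vii°) on that degree; Db–F–Ab is instead the major chord native to Eb minor, so it takes the label bVII.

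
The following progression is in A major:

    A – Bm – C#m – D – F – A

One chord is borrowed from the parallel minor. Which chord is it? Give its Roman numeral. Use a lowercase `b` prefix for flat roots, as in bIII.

The diatonic triads in A major are A, Bm, C#m, D, E, F#m, G#dim. A, Bm, C#m and D are all diatonic. F (F–A–C) doesn't fit — on degree 6 A major would have F#m (vi). F is the degree-6 chord of A minor, so it is the borrowed bVI.

bVI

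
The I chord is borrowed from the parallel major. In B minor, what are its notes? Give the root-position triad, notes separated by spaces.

B D# F#

The root, B, is scale degree 1 — the same note in B minor and B major; only the chord quality changes. Building the major chord from the parallel major on B: B–D#–F#.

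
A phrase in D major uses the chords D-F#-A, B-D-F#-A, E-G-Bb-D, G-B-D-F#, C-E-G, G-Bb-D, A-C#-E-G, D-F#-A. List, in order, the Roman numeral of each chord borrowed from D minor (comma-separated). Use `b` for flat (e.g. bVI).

D major has the diatonic set D, Em, F#m, G, A, Bm, C#dim. D–F#–A = D, B–D–F#–A = Bm7, G–B–D–F# = Gmaj7 and A–C#–E–G = A7 are all diatonic. E–G–Bb–D is not: scale degree 2 in D major carries Em (ii). In D minor the chord on that degree is Em7b5, so here it functions as iiø7, borrowed from the parallel minor. C–E–G doesn't fit — on degree 7 D major would have C#dim (vii°). C is the degree-7 chord of D minor, so it is the borrowed bVII. G–Bb–D is not: scale degree 4 in D major carries G (IV). In D minor the chord on that degree is Gm, so here it functions as iv, borrowed from the parallel minor.

iiø7, bVII, iv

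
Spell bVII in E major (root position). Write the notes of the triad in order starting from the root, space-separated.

D F# A

Scale degree 7 in E major is D#. bVII uses the lowered form, D, taken from E minor. Stacking thirds in E minor on D gives D–F#–A.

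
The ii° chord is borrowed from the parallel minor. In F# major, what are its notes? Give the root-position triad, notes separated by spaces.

ii° is built on scale degree 2, which is G# in both F# major and its parallel. Building the diminished chord from the parallel minor on G#: G#–B–D.

G# B D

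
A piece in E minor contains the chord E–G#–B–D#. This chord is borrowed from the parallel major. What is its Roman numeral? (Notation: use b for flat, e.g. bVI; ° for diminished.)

E is scale degree 1 in E minor. Diatonically E minor has Em (i) on that degree; E–G#–B–D# is instead the major-seventh chord native to E major, so it takes the label Imaj7.

Imaj7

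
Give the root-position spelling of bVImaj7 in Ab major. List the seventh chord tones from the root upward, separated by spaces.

Fb Ab Cb Eb

bVImaj7 is built on the lowered scale degree 6. In Ab major degree 6 is F; lowered it becomes Fb. In Ab minor the chord on Fb is Fb–Ab–Cb–Eb.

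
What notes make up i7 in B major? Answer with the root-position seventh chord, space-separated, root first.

B D F# A

i7 is built on scale degree 1, which is B in both B major and its parallel. Stacking thirds in B minor on B gives B–D–F#–A.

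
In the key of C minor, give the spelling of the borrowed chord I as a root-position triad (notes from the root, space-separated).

The root, C, is scale degree 1 — the same note in C minor and C major; only the chord quality changes. In C major the chord on C is C–E–G.

C E G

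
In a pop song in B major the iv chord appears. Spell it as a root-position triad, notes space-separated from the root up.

E G B

The root, E, is scale degree 4 — the same note in B major and B minor; only the chord quality changes. Stacking thirds in B minor on E gives E–G–B.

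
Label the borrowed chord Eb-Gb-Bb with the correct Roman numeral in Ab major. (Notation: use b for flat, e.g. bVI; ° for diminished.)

v

The root Eb is the diatonic 5th degree of Ab major; the borrowing shows in the chord quality. Diatonically Ab major has Eb (V) on that degree; Eb–Gb–Bb is instead the minor chord native to Ab minor, so it takes the label v.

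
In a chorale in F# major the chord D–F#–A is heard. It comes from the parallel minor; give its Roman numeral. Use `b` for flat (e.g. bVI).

The root D is the lowered 6th scale degree — diatonically F# major has D# there. Diatonically F# major has D#m (vi) on that degree; D–F#–A is instead the major chord native to F# minor, so it takes the label bVI.

bVI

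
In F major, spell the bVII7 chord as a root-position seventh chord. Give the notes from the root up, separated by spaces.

Eb G Bb Db

bVII7 is built on the lowered scale degree 7. In F major degree 7 is E; lowered it becomes Eb. In F minor the chord on Eb is Eb–G–Bb–Db.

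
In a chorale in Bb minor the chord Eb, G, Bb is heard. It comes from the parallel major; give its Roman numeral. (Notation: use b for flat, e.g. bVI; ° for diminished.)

IV

The root Eb is the diatonic 4th degree of Bb minor; the borrowing shows in the chord quality. The diatonic chord on degree 4 would be Ebm (iv), but Eb–G–Bb is the major chord from Bb major. As a borrowed chord it is labeled IV.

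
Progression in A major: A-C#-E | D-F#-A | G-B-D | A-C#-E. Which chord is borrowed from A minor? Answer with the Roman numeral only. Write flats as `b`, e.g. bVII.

A major has the diatonic set A, Bm, C#m, D, E, F#m, G#dim. Of the given chords, A–C#–E = A and D–F#–A = D are diatonic. But G–B–D is foreign: the diatonic vii° on degree 7 is G#dim, whereas G comes from A minor. It is labeled bVII.

bVII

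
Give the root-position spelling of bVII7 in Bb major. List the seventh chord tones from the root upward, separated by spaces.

The root of bVII7 is the lowered 7th degree: A becomes Ab. Stacking thirds in Bb minor on Ab gives Ab–C–Eb–Gb.

Ab C Eb Gb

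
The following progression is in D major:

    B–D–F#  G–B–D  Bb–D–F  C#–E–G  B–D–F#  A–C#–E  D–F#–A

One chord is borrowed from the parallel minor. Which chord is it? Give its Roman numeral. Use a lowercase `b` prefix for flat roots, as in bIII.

D major has the diatonic set D, Em, F#m, G, A, Bm, C#dim. Of the given chords, B–D–F# = Bm, G–B–D = G, C#–E–G = C#dim, A–C#–E = A and D–F#–A = D are diatonic. But Bb–D–F is foreign: the diatonic vi on degree 6 is Bm, whereas Bb comes from D minor. It is labeled bVI.

bVI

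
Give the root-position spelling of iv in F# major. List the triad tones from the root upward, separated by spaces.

iv is built on scale degree 4, which is B in both F# major and its parallel. Building the minor chord from the parallel minor on B: B–D–F#.

B D F#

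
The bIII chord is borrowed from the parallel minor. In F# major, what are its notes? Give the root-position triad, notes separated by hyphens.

Scale degree 3 in F# major is A#. bIII uses the lowered form, A, taken from F# minor. In F# minor the chord on A is A–C#–E.

A-C#-E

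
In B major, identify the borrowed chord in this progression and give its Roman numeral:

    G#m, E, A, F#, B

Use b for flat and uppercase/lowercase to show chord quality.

In B major the diatonic chords are B, C#m, D#m, E, F#, G#m, A#dim. G#m, E, F# and B are all diatonic. A (A–C#–E) is not: scale degree 7 in B major carries A#dim (vii°). In B minor the chord on that degree is A, so here it functions as bVII, borrowed from the parallel minor.

bVII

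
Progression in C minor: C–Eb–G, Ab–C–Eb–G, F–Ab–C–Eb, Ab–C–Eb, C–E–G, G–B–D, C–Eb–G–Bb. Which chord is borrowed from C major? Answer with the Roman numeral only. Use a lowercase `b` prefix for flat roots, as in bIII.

I

The diatonic triads in C minor (with V from harmonic minor) are Cm, Ddim, Eb, Fm, G, Ab, Bb. Of the given chords, C–Eb–G = Cm, Ab–C–Eb–G = Abmaj7, F–Ab–C–Eb = Fm7, Ab–C–Eb = Ab, G–B–D = G and C–Eb–G–Bb = Cm7 are diatonic. But C–E–G is foreign: the diatonic i on degree 1 is Cm, whereas C comes from C major. It is labeled I.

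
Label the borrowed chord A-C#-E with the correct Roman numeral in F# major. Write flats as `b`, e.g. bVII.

bIII

In F# major scale degree 3 is A#; A is its lowered form, from F# minor. The diatonic chord on degree 3 would be A#m (iii), but A–C#–E is the major chord from F# minor. As a borrowed chord it is labeled bIII.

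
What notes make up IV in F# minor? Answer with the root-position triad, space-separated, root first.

The root, B, is scale degree 4 — the same note in F# minor and F# major; only the chord quality changes. Stacking thirds in F# major on B gives B–D#–F#.

B D# F#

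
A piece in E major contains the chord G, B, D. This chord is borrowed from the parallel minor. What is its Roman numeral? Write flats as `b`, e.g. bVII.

bIII

The root G is the lowered 3rd scale degree — diatonically E major has G# there. The diatonic chord on degree 3 would be G#m (iii), but G–B–D is the major chord from E minor. As a borrowed chord it is labeled bIII.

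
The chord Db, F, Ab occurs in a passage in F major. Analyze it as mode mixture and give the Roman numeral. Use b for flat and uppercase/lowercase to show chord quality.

The root Db is the lowered 6th scale degree — diatonically F major has D there. Diatonically F major has Dm (vi) on that degree; Db–F–Ab is instead the major chord native to F minor, so it takes the label bVI.

bVI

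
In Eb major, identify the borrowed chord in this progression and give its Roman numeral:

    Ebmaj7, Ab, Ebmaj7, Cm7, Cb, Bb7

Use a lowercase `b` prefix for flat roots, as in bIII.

bVI

The diatonic triads in Eb major are Eb, Fm, Gm, Ab, Bb, Cm, Ddim. Of the given chords, Ebmaj7, Ab, Cm7 and Bb7 are diatonic. Cb (Cb–Eb–Gb) doesn't fit — on degree 6 Eb major would have Cm (vi). Cb is the degree-6 chord of Eb minor, so it is the borrowed bVI.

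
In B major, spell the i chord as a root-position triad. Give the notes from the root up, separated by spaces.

The root, B, is scale degree 1 — the same note in B major and B minor; only the chord quality changes. Stacking thirds in B minor on B gives B–D–F#.

B D F#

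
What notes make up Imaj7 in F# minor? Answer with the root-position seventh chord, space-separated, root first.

F# A# C# E#

Imaj7 is built on scale degree 1, which is F# in both F# minor and its parallel. In F# major the chord on F# is F#–A#–C#–E#.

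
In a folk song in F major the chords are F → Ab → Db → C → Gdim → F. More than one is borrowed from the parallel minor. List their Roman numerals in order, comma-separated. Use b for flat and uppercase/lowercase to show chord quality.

The diatonic triads in F major are F, Gm, Am, Bb, C, Dm, Edim. F and C are both diatonic. Ab (Ab–C–Eb) is not: scale degree 3 in F major carries Am (iii). In F minor the chord on that degree is Ab, so here it functions as bIII, borrowed from the parallel minor. Db (Db–F–Ab) doesn't fit — on degree 6 F major would have Dm (vi). Db is the degree-6 chord of F minor, so it is the borrowed bVI. But Gdim (G–Bb–Db) is foreign: the diatonic ii on degree 2 is Gm, whereas Gdim comes from F minor. It is labeled ii°.

bIII, bVI, ii°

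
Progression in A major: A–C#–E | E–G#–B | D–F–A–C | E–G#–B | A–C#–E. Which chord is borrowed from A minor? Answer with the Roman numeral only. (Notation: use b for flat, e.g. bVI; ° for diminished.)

iv7

In A major the diatonic chords are A, Bm, C#m, D, E, F#m, G#dim. A–C#–E = A and E–G#–B = E are both diatonic. D–F–A–C doesn't fit — on degree 4 A major would have D (IV). Dm7 is the degree-4 chord of A minor, so it is the borrowed iv7.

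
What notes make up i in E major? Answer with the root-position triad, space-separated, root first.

i is built on scale degree 1, which is E in both E major and its parallel. In E minor the chord on E is E–G–B.

E G B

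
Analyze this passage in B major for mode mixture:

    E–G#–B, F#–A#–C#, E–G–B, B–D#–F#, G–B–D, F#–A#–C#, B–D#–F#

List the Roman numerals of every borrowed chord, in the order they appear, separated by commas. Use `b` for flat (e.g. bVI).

In B major the diatonic chords are B, C#m, D#m, E, F#, G#m, A#dim. E–G#–B = E, F#–A#–C# = F# and B–D#–F# = B all belong to that set. But E–G–B is foreign: the diatonic IV on degree 4 is E, whereas Em comes from B minor. It is labeled iv. G–B–D doesn't fit — on degree 6 B major would have G#m (vi). G is the degree-6 chord of B minor, so it is the borrowed bVI.

iv, bVI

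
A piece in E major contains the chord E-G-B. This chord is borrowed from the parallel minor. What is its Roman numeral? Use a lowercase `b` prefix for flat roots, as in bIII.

E is scale degree 1 in E major. The diatonic chord on degree 1 would be E (I), but E–G–B is the minor chord from E minor. As a borrowed chord it is labeled i.

i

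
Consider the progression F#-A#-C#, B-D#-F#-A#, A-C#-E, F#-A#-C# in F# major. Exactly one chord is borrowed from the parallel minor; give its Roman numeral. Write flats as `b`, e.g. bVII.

In F# major the diatonic chords are F#, G#m, A#m, B, C#, D#m, E#dim. Of the given chords, F#–A#–C# = F# and B–D#–F#–A# = Bmaj7 are diatonic. A–C#–E is not: scale degree 3 in F# major carries A#m (iii). In F# minor the chord on that degree is A, so here it functions as bIII, borrowed from the parallel minor.

bIII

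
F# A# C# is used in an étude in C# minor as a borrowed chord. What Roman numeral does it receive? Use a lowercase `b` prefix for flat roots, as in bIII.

IV

F# is scale degree 4 in C# minor. Diatonically C# minor has F#m (iv) on that degree; F#–A#–C# is instead the major chord native to C# major, so it takes the label IV.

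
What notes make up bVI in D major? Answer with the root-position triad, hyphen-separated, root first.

Bb-D-F

Scale degree 6 in D major is B. bVI uses the lowered form, Bb, taken from D minor. Stacking thirds in D minor on Bb gives Bb–D–F.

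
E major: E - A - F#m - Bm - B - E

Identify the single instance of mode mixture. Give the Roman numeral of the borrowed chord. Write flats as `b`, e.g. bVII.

E major has the diatonic set E, F#m, G#m, A, B, C#m, D#dim. E, A, F#m and B all belong to that set. But Bm (B–D–F#) is foreign: the diatonic V on degree 5 is B, whereas Bm comes from E minor. It is labeled v.

v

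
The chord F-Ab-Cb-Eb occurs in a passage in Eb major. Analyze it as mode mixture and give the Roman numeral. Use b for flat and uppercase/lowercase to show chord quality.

The root F is the diatonic 2nd degree of Eb major; the borrowing shows in the chord quality. F–Ab–Cb–Eb is a half-diminished-seventh chord — the form found in Eb minor, not the diatonic ii (Fm). Borrowed into Eb major it is written iiø7.

iiø7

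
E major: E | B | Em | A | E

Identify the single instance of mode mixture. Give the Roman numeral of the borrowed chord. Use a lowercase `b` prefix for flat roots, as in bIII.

i

The diatonic triads in E major are E, F#m, G#m, A, B, C#m, D#dim. E, B and A are all diatonic. But Em (E–G–B) is foreign: the diatonic I on degree 1 is E, whereas Em comes from E minor. It is labeled i.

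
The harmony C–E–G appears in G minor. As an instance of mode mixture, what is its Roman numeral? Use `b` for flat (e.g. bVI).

The root C is the diatonic 4th degree of G minor; the borrowing shows in the chord quality. C–E–G is a major chord — the form found in G major, not the diatonic iv (Cm). Borrowed into G minor it is written IV.

IV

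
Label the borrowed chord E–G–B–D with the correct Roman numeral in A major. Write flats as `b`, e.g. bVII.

The root E is the diatonic 5th degree of A major; the borrowing shows in the chord quality. Diatonically A major has E (V) on that degree; E–G–B–D is instead the minor-seventh chord native to A minor, so it takes the label v7.

v7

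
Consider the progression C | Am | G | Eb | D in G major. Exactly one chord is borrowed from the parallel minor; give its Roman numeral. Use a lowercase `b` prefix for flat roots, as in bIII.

G major has the diatonic set G, Am, Bm, C, D, Em, F#dim. Of the given chords, C, Am, G and D are diatonic. Eb (Eb–G–Bb) is not: scale degree 6 in G major carries Em (vi). In G minor the chord on that degree is Eb, so here it functions as bVI, borrowed from the parallel minor.

bVI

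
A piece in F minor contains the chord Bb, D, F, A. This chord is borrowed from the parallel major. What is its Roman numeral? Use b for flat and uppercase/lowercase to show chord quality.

IVmaj7

The root Bb is the diatonic 4th degree of F minor; the borrowing shows in the chord quality. Bb–D–F–A is a major-seventh chord — the form found in F major, not the diatonic iv (Bbm). Borrowed into F minor it is written IVmaj7.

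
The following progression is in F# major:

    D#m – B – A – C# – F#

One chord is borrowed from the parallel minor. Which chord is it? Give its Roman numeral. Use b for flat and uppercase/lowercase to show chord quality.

In F# major the diatonic chords are F#, G#m, A#m, B, C#, D#m, E#dim. D#m, B, C# and F# all belong to that set. A (A–C#–E) doesn't fit — on degree 3 F# major would have A#m (iii). A is the degree-3 chord of F# minor, so it is the borrowed bIII.

bIII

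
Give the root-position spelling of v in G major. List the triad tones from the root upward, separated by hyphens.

D-F-A

The root, D, is scale degree 5 — the same note in G major and G minor; only the chord quality changes. Building the minor chord from the parallel minor on D: D–F–A.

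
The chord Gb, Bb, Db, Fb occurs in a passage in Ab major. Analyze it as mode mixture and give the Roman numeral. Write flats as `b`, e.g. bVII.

bVII7

In Ab major scale degree 7 is G; Gb is its lowered form, from Ab minor. Gb–Bb–Db–Fb is a dominant-seventh chord — the form found in Ab minor, not the diatonic vii° (Gdim). Borrowed into Ab major it is written bVII7.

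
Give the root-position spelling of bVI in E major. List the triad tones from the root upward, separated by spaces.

C E G

Scale degree 6 in E major is C#. bVI uses the lowered form, C, taken from E minor. Building the major chord from the parallel minor on C: C–E–G.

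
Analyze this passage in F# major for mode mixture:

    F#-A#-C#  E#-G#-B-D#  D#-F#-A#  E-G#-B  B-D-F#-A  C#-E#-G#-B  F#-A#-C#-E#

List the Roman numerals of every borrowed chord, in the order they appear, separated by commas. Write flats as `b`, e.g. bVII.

In F# major the diatonic chords are F#, G#m, A#m, B, C#, D#m, E#dim. F#–A#–C# = F#, E#–G#–B–D# = E#m7b5, D#–F#–A# = D#m, C#–E#–G#–B = C#7 and F#–A#–C#–E# = F#maj7 are all diatonic. But E–G#–B is foreign: the diatonic vii° on degree 7 is E#dim, whereas E comes from F# minor. It is labeled bVII. But B–D–F#–A is foreign: the diatonic IV on degree 4 is B, whereas Bm7 comes from F# minor. It is labeled iv7.

bVII, iv7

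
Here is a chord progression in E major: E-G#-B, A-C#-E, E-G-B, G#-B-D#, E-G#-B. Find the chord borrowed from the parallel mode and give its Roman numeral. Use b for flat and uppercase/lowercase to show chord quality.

In E major the diatonic chords are E, F#m, G#m, A, B, C#m, D#dim. E–G#–B = E, A–C#–E = A and G#–B–D# = G#m all belong to that set. E–G–B doesn't fit — on degree 1 E major would have E (I). Em is the degree-1 chord of E minor, so it is the borrowed i.

i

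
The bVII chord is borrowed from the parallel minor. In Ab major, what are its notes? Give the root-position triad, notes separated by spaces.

Gb Bb Db

The root of bVII is the lowered 7th degree: G becomes Gb. Building the major chord from the parallel minor on Gb: Gb–Bb–Db.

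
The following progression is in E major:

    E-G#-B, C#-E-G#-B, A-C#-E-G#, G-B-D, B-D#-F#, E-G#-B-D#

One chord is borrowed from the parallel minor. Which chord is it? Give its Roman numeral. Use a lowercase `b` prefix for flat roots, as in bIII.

In E major the diatonic chords are E, F#m, G#m, A, B, C#m, D#dim. E–G#–B = E, C#–E–G#–B = C#m7, A–C#–E–G# = Amaj7, B–D#–F# = B and E–G#–B–D# = Emaj7 are all diatonic. But G–B–D is foreign: the diatonic iii on degree 3 is G#m, whereas G comes from E minor. It is labeled bIII.

bIII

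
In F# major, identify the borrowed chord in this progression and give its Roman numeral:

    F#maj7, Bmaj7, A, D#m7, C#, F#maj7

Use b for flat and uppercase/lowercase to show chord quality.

The diatonic triads in F# major are F#, G#m, A#m, B, C#, D#m, E#dim. F#maj7, Bmaj7, D#m7 and C# all belong to that set. But A (A–C#–E) is foreign: the diatonic iii on degree 3 is A#m, whereas A comes from F# minor. It is labeled bIII.

bIII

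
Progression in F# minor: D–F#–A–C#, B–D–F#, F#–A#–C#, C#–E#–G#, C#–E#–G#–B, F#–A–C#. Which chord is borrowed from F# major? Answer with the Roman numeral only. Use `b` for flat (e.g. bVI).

In F# minor (with V from harmonic minor) the diatonic chords are F#m, G#dim, A, Bm, C#, D, E. D–F#–A–C# = Dmaj7, B–D–F# = Bm, C#–E#–G# = C#, C#–E#–G#–B = C#7 and F#–A–C# = F#m all belong to that set. F#–A#–C# doesn't fit — on degree 1 F# minor would have F#m (i). F# is the degree-1 chord of F# major, so it is the borrowed I.

I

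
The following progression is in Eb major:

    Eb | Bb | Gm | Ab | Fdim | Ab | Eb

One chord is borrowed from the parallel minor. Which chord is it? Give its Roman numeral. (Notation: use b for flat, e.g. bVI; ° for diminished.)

ii°

In Eb major the diatonic chords are Eb, Fm, Gm, Ab, Bb, Cm, Ddim. Eb, Bb, Gm and Ab all belong to that set. Fdim (F–Ab–Cb) is not: scale degree 2 in Eb major carries Fm (ii). In Eb minor the chord on that degree is Fdim, so here it functions as ii°, borrowed from the parallel minor.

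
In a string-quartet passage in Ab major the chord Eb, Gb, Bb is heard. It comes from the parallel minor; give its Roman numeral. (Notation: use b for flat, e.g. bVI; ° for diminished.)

The root Eb is the diatonic 5th degree of Ab major; the borrowing shows in the chord quality. Diatonically Ab major has Eb (V) on that degree; Eb–Gb–Bb is instead the minor chord native to Ab minor, so it takes the label v.

v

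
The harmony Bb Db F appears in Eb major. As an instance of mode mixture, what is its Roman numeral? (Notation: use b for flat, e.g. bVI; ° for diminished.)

Bb is scale degree 5 in Eb major. Bb–Db–F is a minor chord — the form found in Eb minor, not the diatonic V (Bb). Borrowed into Eb major it is written v.

v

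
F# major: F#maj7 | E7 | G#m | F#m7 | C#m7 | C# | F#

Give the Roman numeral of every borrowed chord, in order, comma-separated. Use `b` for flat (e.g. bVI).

F# major has the diatonic set F#, G#m, A#m, B, C#, D#m, E#dim. F#maj7, G#m, C# and F# all belong to that set. E7 (E–G#–B–D) doesn't fit — on degree 7 F# major would have E#dim (vii°). E7 is the degree-7 chord of F# minor, so it is the borrowed bVII7. But F#m7 (F#–A–C#–E) is foreign: the diatonic I on degree 1 is F#, whereas F#m7 comes from F# minor. It is labeled i7. C#m7 (C#–E–G#–B) is not: scale degree 5 in F# major carries C# (V). In F# minor the chord on that degree is C#m7, so here it functions as v7, borrowed from the parallel minor.

bVII7, i7, v7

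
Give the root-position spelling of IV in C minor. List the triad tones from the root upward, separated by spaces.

F A C

IV is built on scale degree 4, which is F in both C minor and its parallel. In C major the chord on F is F–A–C.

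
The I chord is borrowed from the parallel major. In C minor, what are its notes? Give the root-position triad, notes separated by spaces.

I is built on scale degree 1, which is C in both C minor and its parallel. Stacking thirds in C major on C gives C–E–G.

C E G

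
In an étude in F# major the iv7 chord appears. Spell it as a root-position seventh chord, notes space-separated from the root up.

B D F# A

The root, B, is scale degree 4 — the same note in F# major and F# minor; only the chord quality changes. Stacking thirds in F# minor on B gives B–D–F#–A.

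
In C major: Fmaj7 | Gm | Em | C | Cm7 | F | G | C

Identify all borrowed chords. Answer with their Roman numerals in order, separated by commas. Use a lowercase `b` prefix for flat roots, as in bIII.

C major has the diatonic set C, Dm, Em, F, G, Am, Bdim. Fmaj7, Em, C, F and G all belong to that set. Gm (G–Bb–D) is not: scale degree 5 in C major carries G (V). In C minor the chord on that degree is Gm, so here it functions as v, borrowed from the parallel minor. But Cm7 (C–Eb–G–Bb) is foreign: the diatonic I on degree 1 is C, whereas Cm7 comes from C minor. It is labeled i7.

v, i7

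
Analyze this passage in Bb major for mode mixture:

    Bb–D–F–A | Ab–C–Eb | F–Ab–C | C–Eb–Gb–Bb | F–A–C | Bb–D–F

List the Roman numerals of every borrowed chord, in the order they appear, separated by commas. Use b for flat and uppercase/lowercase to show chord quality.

Bb major has the diatonic set Bb, Cm, Dm, Eb, F, Gm, Adim. Of the given chords, Bb–D–F–A = Bbmaj7, F–A–C = F and Bb–D–F = Bb are diatonic. But Ab–C–Eb is foreign: the diatonic vii° on degree 7 is Adim, whereas Ab comes from Bb minor. It is labeled bVII. But F–Ab–C is foreign: the diatonic V on degree 5 is F, whereas Fm comes from Bb minor. It is labeled v. C–Eb–Gb–Bb is not: scale degree 2 in Bb major carries Cm (ii). In Bb minor the chord on that degree is Cm7b5, so here it functions as iiø7, borrowed from the parallel minor.

bVII, v, iiø7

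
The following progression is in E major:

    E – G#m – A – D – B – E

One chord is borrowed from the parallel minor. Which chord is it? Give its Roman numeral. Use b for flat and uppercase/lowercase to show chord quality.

bVII

In E major the diatonic chords are E, F#m, G#m, A, B, C#m, D#dim. E, G#m, A and B all belong to that set. D (D–F#–A) is not: scale degree 7 in E major carries D#dim (vii°). In E minor the chord on that degree is D, so here it functions as bVII, borrowed from the parallel minor.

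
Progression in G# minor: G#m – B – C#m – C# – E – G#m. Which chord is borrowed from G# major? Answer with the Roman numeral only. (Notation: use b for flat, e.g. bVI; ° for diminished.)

IV

The diatonic triads in G# minor (with V from harmonic minor) are G#m, A#dim, B, C#m, D#, E, F#. G#m, B, C#m and E are all diatonic. C# (C#–E#–G#) doesn't fit — on degree 4 G# minor would have C#m (iv). C# is the degree-4 chord of G# major, so it is the borrowed IV.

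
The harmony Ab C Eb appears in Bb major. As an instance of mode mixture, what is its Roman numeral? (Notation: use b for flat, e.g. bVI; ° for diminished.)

bVII

In Bb major scale degree 7 is A; Ab is its lowered form, from Bb minor. Ab–C–Eb is a major chord — the form found in Bb minor, not the diatonic vii° (Adim). Borrowed into Bb major it is written bVII.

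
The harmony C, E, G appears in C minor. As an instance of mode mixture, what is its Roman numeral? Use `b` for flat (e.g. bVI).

The root C is the diatonic 1st degree of C minor; the borrowing shows in the chord quality. The diatonic chord on degree 1 would be Cm (i), but C–E–G is the major chord from C major. As a borrowed chord it is labeled I.

I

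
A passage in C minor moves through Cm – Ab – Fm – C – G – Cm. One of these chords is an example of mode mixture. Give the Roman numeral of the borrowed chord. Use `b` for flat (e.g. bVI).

C minor has the diatonic set Cm, Ddim, Eb, Fm, G, Ab, Bb (with V from harmonic minor). Of the given chords, Cm, Ab, Fm and G are diatonic. C (C–E–G) is not: scale degree 1 in C minor carries Cm (i). In C major the chord on that degree is C, so here it functions as I, borrowed from the parallel major.

I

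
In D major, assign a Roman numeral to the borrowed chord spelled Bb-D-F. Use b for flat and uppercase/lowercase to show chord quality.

In D major scale degree 6 is B; Bb is its lowered form, from D minor. The diatonic chord on degree 6 would be Bm (vi), but Bb–D–F is the major chord from D minor. As a borrowed chord it is labeled bVI.

bVI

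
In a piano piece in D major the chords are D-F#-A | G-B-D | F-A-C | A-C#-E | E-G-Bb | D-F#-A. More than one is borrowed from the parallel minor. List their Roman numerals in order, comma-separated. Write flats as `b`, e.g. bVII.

bIII, ii°

In D major the diatonic chords are D, Em, F#m, G, A, Bm, C#dim. D–F#–A = D, G–B–D = G and A–C#–E = A all belong to that set. F–A–C is not: scale degree 3 in D major carries F#m (iii). In D minor the chord on that degree is F, so here it functions as bIII, borrowed from the parallel minor. E–G–Bb doesn't fit — on degree 2 D major would have Em (ii). Edim is the degree-2 chord of D minor, so it is the borrowed ii°.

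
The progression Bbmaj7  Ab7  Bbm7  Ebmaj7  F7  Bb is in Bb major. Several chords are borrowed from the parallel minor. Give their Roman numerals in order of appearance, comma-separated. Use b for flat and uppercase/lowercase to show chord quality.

In Bb major the diatonic chords are Bb, Cm, Dm, Eb, F, Gm, Adim. Bbmaj7, Ebmaj7, F7 and Bb are all diatonic. But Ab7 (Ab–C–Eb–Gb) is foreign: the diatonic vii° on degree 7 is Adim, whereas Ab7 comes from Bb minor. It is labeled bVII7. Bbm7 (Bb–Db–F–Ab) doesn't fit — on degree 1 Bb major would have Bb (I). Bbm7 is the degree-1 chord of Bb minor, so it is the borrowed i7.

bVII7, i7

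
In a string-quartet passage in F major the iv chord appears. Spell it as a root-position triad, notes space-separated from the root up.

The root, Bb, is scale degree 4 — the same note in F major and F minor; only the chord quality changes. In F minor the chord on Bb is Bb–Db–F.

Bb Db F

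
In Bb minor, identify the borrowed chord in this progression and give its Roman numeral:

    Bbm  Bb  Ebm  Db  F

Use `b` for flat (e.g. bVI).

I

The diatonic triads in Bb minor (with V from harmonic minor) are Bbm, Cdim, Db, Ebm, F, Gb, Ab. Bbm, Ebm, Db and F all belong to that set. But Bb (Bb–D–F) is foreign: the diatonic i on degree 1 is Bbm, whereas Bb comes from Bb major. It is labeled I.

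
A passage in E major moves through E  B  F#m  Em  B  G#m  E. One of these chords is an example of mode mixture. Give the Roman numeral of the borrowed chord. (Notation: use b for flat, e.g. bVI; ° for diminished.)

In E major the diatonic chords are E, F#m, G#m, A, B, C#m, D#dim. E, B, F#m and G#m are all diatonic. Em (E–G–B) doesn't fit — on degree 1 E major would have E (I). Em is the degree-1 chord of E minor, so it is the borrowed i.

i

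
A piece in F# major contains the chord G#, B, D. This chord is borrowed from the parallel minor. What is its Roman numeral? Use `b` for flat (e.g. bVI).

ii°

G# is scale degree 2 in F# major. Diatonically F# major has G#m (ii) on that degree; G#–B–D is instead the diminished chord native to F# minor, so it takes the label ii°.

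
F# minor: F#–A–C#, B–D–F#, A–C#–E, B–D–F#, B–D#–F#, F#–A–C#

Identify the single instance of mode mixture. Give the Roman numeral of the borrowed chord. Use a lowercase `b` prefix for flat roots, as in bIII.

In F# minor (with V from harmonic minor) the diatonic chords are F#m, G#dim, A, Bm, C#, D, E. F#–A–C# = F#m, B–D–F# = Bm and A–C#–E = A all belong to that set. But B–D#–F# is foreign: the diatonic iv on degree 4 is Bm, whereas B comes from F# major. It is labeled IV.

IV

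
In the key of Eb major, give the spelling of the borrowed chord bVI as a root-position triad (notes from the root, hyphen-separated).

Cb-Eb-Gb

The root of bVI is the lowered 6th degree: C becomes Cb. In Eb minor the chord on Cb is Cb–Eb–Gb.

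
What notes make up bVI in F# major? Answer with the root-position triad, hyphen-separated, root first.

The root of bVI is the lowered 6th degree: D# becomes D. Stacking thirds in F# minor on D gives D–F#–A.

D-F#-A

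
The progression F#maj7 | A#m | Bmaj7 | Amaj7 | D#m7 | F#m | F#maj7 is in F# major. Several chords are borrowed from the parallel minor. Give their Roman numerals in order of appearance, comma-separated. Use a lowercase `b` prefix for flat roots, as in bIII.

In F# major the diatonic chords are F#, G#m, A#m, B, C#, D#m, E#dim. F#maj7, A#m, Bmaj7 and D#m7 all belong to that set. Amaj7 (A–C#–E–G#) doesn't fit — on degree 3 F# major would have A#m (iii). Amaj7 is the degree-3 chord of F# minor, so it is the borrowed bIIImaj7. F#m (F#–A–C#) is not: scale degree 1 in F# major carries F# (I). In F# minor the chord on that degree is F#m, so here it functions as i, borrowed from the parallel minor.

bIIImaj7, i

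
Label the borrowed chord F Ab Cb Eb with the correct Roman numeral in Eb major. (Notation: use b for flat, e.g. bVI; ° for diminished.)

iiø7

The root F is the diatonic 2nd degree of Eb major; the borrowing shows in the chord quality. Diatonically Eb major has Fm (ii) on that degree; F–Ab–Cb–Eb is instead the half-diminished-seventh chord native to Eb minor, so it takes the label iiø7.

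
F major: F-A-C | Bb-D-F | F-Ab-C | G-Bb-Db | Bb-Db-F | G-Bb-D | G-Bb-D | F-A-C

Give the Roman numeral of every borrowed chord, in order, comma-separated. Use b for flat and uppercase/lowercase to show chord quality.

i, ii°, iv

The diatonic triads in F major are F, Gm, Am, Bb, C, Dm, Edim. F–A–C = F, Bb–D–F = Bb and G–Bb–D = Gm are all diatonic. But F–Ab–C is foreign: the diatonic I on degree 1 is F, whereas Fm comes from F minor. It is labeled i. G–Bb–Db doesn't fit — on degree 2 F major would have Gm (ii). Gdim is the degree-2 chord of F minor, so it is the borrowed ii°. Bb–Db–F is not: scale degree 4 in F major carries Bb (IV). In F minor the chord on that degree is Bbm, so here it functions as iv, borrowed from the parallel minor.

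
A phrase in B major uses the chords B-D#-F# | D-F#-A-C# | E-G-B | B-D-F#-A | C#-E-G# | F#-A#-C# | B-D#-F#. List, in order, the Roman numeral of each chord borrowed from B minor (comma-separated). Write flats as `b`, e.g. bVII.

In B major the diatonic chords are B, C#m, D#m, E, F#, G#m, A#dim. Of the given chords, B–D#–F# = B, C#–E–G# = C#m and F#–A#–C# = F# are diatonic. D–F#–A–C# doesn't fit — on degree 3 B major would have D#m (iii). Dmaj7 is the degree-3 chord of B minor, so it is the borrowed bIIImaj7. E–G–B doesn't fit — on degree 4 B major would have E (IV). Em is the degree-4 chord of B minor, so it is the borrowed iv. B–D–F#–A is not: scale degree 1 in B major carries B (I). In B minor the chord on that degree is Bm7, so here it functions as i7, borrowed from the parallel minor.

bIIImaj7, iv, i7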